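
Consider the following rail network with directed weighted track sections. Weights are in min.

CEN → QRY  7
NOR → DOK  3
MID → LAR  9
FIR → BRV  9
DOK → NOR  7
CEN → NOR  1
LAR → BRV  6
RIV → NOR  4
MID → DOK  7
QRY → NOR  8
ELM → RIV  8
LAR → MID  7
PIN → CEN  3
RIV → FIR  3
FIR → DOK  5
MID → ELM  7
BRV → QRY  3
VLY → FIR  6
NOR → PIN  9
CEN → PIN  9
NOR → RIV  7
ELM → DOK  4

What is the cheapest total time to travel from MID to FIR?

18 min

Shortest distances from MID:
MID: 0
ELM: 7  (via MID)
DOK: 7  (via MID)
LAR: 9  (via MID)
NOR: 14  (via DOK)
RIV: 15  (via ELM)
BRV: 15  (via LAR)
QRY: 18  (via BRV)
FIR: 18  (via RIV)
Shortest route: MID → ELM → RIV → FIR = 18 min.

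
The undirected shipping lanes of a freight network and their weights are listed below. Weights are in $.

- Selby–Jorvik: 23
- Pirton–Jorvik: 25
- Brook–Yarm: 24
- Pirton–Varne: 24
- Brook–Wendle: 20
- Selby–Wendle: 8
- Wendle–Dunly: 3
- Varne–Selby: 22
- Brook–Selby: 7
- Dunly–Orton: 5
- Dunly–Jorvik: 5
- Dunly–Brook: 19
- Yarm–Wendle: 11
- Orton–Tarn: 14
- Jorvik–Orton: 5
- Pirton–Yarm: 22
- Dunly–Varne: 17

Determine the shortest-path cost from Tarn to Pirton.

Compare a few routes:
Tarn → Orton → Jorvik → Pirton: 14+5+25 = 44
Tarn → Orton → Dunly → Jorvik → Pirton: 14+5+5+25 = 49
Tarn → Orton → Dunly → Varne → Pirton: 14+5+17+24 = 60
Tarn → Orton → Dunly → Wendle → Yarm → Pirton: 14+5+3+11+22 = 55
Cheapest is Tarn → Orton → Jorvik → Pirton at $44.

$44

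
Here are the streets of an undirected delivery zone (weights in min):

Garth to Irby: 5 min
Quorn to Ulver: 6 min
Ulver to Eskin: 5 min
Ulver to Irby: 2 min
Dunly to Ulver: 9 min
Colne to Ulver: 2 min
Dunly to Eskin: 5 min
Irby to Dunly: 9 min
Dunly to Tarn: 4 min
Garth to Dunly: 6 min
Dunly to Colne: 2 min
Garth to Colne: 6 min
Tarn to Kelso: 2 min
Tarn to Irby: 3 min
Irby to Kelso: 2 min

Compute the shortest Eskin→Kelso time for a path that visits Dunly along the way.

11 min

Shortest Eskin→Dunly: Eskin → Dunly = 5
Best Dunly to Kelso: Dunly → Tarn → Kelso costing 6
Total via Dunly: 5 + 6 = 11 min.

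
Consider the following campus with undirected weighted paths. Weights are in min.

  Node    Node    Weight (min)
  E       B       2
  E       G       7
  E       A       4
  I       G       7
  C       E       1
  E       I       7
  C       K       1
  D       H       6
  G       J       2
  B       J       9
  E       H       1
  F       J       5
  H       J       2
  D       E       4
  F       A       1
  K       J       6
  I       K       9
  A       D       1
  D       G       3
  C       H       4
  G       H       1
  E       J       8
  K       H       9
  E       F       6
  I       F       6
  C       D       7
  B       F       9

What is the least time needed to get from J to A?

6 min

Settle nodes by increasing distance from J:
J: 0
G: 2  (via J)
H: 2  (via J)
E: 3  (via H)
C: 4  (via E)
B: 5  (via E)
D: 5  (via G)
F: 5  (via J)
K: 5  (via C)
A: 6  (via D)
Shortest route: J → G → D → A = 6 min.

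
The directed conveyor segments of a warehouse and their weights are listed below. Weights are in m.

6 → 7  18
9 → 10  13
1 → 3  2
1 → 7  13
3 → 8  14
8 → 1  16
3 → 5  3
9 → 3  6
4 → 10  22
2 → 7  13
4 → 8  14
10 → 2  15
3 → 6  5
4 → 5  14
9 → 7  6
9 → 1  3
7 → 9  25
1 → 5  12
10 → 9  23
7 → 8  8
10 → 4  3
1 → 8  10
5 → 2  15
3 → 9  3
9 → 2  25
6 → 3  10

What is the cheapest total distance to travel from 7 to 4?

41 m

Settle nodes by increasing distance from 7:
7: 0
8: 8  (via 7)
1: 24  (via 8)
9: 25  (via 7)
3: 26  (via 1)
5: 29  (via 3)
6: 31  (via 3)
10: 38  (via 9)
4: 41  (via 10)
Shortest route: 7–9–10–4 = 41 m.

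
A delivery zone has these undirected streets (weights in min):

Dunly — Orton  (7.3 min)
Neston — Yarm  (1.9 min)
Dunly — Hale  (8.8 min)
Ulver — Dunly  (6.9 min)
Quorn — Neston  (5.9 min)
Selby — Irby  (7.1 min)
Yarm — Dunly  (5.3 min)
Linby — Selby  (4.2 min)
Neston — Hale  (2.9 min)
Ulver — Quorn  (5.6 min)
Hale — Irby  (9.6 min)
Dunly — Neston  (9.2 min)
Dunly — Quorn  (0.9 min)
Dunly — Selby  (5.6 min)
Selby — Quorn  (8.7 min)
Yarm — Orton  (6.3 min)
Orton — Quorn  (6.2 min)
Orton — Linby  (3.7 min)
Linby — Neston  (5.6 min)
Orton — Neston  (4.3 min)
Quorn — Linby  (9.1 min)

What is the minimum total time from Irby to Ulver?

Running Dijkstra from Irby:
Irby: 0
Selby: 7.1  (via Irby)
Hale: 9.6  (via Irby)
Linby: 11.3  (via Selby)
Neston: 12.5  (via Hale)
Dunly: 12.7  (via Selby)
Quorn: 13.6  (via Dunly)
Yarm: 14.4  (via Neston)
Orton: 15  (via Linby)
Ulver: 19.2  (via Quorn)
Shortest route: Irby → Selby → Dunly → Quorn → Ulver = 19.2 min.

19.2 min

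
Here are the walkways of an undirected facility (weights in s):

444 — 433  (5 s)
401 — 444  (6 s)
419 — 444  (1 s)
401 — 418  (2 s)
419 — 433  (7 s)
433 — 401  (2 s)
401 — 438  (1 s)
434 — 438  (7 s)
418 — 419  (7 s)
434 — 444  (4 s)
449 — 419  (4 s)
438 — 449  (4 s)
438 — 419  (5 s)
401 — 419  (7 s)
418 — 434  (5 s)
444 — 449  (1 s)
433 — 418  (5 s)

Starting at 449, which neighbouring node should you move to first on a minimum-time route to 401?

438

Compare a few routes:
449–444–419–438–401: 1+1+5+1 = 8
449–438–401: 4+1 = 5
449–444–401: 1+6 = 7
449–444–433–401: 1+5+2 = 8
The minimum is 5 s via 449–438–401.
So from 449 the first move is to 438.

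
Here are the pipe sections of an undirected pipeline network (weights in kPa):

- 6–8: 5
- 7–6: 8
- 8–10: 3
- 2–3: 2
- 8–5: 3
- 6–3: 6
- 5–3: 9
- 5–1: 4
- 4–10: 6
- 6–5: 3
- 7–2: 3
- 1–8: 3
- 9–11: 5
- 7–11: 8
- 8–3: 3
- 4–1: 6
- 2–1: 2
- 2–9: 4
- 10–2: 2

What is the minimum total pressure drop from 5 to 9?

Settle nodes by increasing distance from 5:
5: 0
6: 3  (via 5)
8: 3  (via 5)
1: 4  (via 5)
2: 6  (via 1)
3: 6  (via 8)
10: 6  (via 8)
7: 9  (via 2)
4: 10  (via 1)
9: 10  (via 2)
Shortest route: 5–1–2–9 = 10 kPa.

10 kPa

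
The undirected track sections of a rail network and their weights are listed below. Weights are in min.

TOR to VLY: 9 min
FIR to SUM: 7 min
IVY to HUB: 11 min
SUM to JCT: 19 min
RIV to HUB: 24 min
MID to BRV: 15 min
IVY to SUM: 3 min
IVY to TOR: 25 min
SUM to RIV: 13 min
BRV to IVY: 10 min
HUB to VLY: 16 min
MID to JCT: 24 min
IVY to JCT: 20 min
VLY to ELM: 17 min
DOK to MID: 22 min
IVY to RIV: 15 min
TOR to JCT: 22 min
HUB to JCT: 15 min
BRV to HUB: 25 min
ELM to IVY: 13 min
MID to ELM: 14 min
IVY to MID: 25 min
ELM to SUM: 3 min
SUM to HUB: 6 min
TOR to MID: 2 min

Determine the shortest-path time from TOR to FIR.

26 min

Settle nodes by increasing distance from TOR:
TOR: 0
MID: 2  (via TOR)
VLY: 9  (via TOR)
ELM: 16  (via MID)
BRV: 17  (via MID)
SUM: 19  (via ELM)
JCT: 22  (via TOR)
IVY: 22  (via SUM)
DOK: 24  (via MID)
HUB: 25  (via VLY)
FIR: 26  (via SUM)
Shortest route: TOR–MID–ELM–SUM–FIR = 26 min.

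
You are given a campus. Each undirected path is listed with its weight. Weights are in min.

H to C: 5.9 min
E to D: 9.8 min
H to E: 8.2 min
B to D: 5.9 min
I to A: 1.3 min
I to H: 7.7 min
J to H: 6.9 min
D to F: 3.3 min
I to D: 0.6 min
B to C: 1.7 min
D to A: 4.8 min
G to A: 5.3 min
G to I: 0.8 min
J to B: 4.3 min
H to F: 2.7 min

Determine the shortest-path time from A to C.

Running Dijkstra from A:
A: 0
I: 1.3  (via A)
D: 1.9  (via I)
G: 2.1  (via I)
F: 5.2  (via D)
B: 7.8  (via D)
H: 7.9  (via F)
C: 9.5  (via B)
Shortest route: A → I → D → B → C = 9.5 min.

9.5 min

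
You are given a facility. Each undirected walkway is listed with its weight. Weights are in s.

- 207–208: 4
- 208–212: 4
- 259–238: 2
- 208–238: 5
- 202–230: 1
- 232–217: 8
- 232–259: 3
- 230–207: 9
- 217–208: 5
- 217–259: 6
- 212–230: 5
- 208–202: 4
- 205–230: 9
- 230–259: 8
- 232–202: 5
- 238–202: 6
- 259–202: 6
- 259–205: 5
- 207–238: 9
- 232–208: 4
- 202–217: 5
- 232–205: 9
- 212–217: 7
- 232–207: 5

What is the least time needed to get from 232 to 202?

5 s

Candidate routes:
232 → 259 → 238 → 202: 3+2+6 = 11
232 → 202: 5 = 5
232 → 208 → 202: 4+4 = 8
232 → 259 → 202: 3+6 = 9
Cheapest is 232 → 202 at 5 s.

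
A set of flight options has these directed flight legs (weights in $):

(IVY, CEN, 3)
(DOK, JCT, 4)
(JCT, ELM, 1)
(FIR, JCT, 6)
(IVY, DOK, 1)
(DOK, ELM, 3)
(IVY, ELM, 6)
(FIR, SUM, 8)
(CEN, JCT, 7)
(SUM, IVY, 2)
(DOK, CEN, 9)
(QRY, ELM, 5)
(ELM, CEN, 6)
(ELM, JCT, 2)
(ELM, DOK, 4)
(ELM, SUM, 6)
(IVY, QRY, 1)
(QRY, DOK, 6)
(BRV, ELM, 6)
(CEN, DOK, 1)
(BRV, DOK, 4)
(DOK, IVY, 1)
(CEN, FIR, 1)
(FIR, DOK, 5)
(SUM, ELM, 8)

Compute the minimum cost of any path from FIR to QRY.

$7

Running Dijkstra from FIR:
FIR: 0
DOK: 5  (via FIR)
JCT: 6  (via FIR)
IVY: 6  (via DOK)
QRY: 7  (via IVY)
Shortest route: FIR → DOK → IVY → QRY = $7.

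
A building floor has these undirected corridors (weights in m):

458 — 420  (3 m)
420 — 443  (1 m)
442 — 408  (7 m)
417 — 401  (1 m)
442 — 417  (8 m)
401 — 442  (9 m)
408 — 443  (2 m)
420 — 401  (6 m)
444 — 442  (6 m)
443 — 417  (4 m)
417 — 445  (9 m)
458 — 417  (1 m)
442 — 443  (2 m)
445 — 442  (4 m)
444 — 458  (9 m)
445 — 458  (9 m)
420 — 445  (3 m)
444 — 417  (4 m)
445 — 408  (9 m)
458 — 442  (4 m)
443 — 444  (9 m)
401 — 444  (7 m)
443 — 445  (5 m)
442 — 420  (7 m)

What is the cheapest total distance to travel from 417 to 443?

Settle nodes by increasing distance from 417:
417: 0
458: 1  (via 417)
401: 1  (via 417)
420: 4  (via 458)
444: 4  (via 417)
443: 4  (via 417)
Shortest route: 417–443 = 4 m.

4 m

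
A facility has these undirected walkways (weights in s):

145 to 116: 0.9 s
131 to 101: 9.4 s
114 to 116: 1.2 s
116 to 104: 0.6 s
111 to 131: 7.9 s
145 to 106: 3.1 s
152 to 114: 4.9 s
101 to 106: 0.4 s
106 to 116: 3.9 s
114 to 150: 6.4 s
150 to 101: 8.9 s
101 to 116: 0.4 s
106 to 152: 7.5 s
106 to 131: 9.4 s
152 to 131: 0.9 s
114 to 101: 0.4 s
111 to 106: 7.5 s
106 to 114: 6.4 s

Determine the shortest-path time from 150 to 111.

14.7 s

Running Dijkstra from 150:
150: 0
114: 6.4  (via 150)
101: 6.8  (via 114)
116: 7.2  (via 101)
106: 7.2  (via 101)
104: 7.8  (via 116)
145: 8.1  (via 116)
152: 11.3  (via 114)
131: 12.2  (via 152)
111: 14.7  (via 106)
Shortest route: 150 → 114 → 101 → 106 → 111 = 14.7 s.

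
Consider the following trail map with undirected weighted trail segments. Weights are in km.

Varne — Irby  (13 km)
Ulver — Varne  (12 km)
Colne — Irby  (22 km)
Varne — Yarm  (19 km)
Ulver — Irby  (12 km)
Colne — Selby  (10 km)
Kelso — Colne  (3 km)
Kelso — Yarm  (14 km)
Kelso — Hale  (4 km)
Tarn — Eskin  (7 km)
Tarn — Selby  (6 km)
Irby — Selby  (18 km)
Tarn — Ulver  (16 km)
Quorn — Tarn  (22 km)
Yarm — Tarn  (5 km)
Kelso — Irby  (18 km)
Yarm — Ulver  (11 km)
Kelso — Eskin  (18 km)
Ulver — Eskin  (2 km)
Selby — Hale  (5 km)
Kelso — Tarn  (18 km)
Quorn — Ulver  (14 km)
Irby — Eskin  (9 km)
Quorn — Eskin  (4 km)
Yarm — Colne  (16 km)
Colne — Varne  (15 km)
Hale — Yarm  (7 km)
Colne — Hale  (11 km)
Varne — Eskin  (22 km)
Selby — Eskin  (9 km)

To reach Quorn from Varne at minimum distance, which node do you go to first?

Candidate routes:
Varne - Ulver - Eskin - Quorn: 12+2+4 = 18
Varne - Eskin - Quorn: 22+4 = 26
Cheapest is Varne - Ulver - Eskin - Quorn at 18 km.
So from Varne the first move is to Ulver.

Ulver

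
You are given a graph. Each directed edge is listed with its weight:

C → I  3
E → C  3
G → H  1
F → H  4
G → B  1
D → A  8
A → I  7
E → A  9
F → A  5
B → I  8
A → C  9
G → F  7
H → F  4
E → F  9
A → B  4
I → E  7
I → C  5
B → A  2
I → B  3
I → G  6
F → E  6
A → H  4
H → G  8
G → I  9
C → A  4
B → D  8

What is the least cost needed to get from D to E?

22

Compare a few routes:
D - A - I - G - H - F - E: 8+7+6+1+4+6 = 32
D - A - I - E: 8+7+7 = 22
D - A - C - I - E: 8+9+3+7 = 27
D - A - B - I - E: 8+4+8+7 = 27
The minimum is 22 via D - A - I - E.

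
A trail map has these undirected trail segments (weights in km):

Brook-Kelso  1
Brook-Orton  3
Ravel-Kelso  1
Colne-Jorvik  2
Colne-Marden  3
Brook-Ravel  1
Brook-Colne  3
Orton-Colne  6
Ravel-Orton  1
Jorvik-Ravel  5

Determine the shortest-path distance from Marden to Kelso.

7 km

Candidate routes:
Marden → Colne → Brook → Kelso: 3+3+1 = 7
Marden → Colne → Brook → Ravel → Kelso: 3+3+1+1 = 8
Cheapest is Marden → Colne → Brook → Kelso at 7 km.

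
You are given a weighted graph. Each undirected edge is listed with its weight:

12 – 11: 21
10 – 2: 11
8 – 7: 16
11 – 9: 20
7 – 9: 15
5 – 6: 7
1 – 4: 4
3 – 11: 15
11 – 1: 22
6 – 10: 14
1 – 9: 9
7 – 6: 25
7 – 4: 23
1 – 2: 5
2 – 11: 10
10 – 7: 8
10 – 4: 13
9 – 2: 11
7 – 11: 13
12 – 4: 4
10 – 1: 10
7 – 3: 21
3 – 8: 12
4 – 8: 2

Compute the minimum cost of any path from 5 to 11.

Enumerating some paths:
5 - 6 - 7 - 11: 7+25+13 = 45
5 - 6 - 10 - 1 - 11: 7+14+10+22 = 53
5 - 6 - 10 - 1 - 2 - 11: 7+14+10+5+10 = 46
5 - 6 - 10 - 7 - 11: 7+14+8+13 = 42
Cheapest is 5 - 6 - 10 - 7 - 11 at 42.

42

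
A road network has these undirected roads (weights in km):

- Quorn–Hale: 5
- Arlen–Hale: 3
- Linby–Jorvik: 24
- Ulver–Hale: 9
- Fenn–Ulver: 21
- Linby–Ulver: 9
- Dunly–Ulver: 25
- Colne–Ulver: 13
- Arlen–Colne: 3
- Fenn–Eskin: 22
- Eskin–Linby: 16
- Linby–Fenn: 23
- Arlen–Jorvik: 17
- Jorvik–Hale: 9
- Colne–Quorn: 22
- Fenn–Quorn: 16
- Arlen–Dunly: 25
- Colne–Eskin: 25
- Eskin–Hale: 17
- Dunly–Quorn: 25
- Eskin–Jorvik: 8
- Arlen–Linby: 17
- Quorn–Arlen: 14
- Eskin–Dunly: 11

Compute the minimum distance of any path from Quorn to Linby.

23 km

Enumerating some paths:
Quorn–Hale–Arlen–Colne–Ulver–Linby: 5+3+3+13+9 = 33
Quorn–Arlen–Linby: 14+17 = 31
Quorn–Hale–Arlen–Linby: 5+3+17 = 25
Quorn–Hale–Ulver–Linby: 5+9+9 = 23
Cheapest is Quorn–Hale–Ulver–Linby at 23 km.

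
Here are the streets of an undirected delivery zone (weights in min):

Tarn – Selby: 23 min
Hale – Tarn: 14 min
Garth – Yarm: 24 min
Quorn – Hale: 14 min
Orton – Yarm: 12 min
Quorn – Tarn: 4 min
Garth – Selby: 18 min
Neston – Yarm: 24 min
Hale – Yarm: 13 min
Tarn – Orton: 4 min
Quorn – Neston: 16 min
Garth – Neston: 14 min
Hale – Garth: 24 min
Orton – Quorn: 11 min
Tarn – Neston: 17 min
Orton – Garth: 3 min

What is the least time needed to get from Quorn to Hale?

Compare a few routes:
Quorn - Tarn - Orton - Yarm - Hale: 4+4+12+13 = 33
Quorn - Orton - Tarn - Hale: 11+4+14 = 29
Quorn - Hale: 14 = 14
Quorn - Tarn - Hale: 4+14 = 18
The minimum is 14 min via Quorn - Hale.

14 min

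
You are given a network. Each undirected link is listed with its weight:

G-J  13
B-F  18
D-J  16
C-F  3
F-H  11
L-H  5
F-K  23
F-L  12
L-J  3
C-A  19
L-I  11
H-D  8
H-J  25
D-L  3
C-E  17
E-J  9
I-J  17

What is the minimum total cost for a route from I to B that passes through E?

61

Best I to E: I–L–J–E costing 23
Shortest E→B: E–C–F–B = 38
Total via E: 23 + 38 = 61.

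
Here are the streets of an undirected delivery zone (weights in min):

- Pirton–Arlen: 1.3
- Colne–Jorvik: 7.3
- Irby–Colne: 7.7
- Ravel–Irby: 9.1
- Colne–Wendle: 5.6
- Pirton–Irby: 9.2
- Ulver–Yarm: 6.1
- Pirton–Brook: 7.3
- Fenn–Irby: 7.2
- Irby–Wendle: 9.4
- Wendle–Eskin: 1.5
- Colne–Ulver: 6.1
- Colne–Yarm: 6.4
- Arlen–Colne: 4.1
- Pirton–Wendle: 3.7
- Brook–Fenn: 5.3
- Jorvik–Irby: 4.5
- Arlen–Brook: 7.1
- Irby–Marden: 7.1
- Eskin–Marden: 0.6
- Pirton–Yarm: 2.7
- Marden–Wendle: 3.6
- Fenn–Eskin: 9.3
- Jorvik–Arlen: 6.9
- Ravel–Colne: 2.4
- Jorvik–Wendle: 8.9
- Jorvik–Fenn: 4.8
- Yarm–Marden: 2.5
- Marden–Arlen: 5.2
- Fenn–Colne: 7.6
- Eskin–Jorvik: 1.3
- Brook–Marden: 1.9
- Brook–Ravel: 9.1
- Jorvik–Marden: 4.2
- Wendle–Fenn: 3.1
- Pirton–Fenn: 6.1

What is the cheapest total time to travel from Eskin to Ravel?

9.5 min

Candidate routes:
Eskin–Jorvik–Colne–Ravel: 1.3+7.3+2.4 = 11
Eskin–Wendle–Colne–Ravel: 1.5+5.6+2.4 = 9.5
Eskin–Marden–Brook–Ravel: 0.6+1.9+9.1 = 11.6
Eskin–Marden–Yarm–Colne–Ravel: 0.6+2.5+6.4+2.4 = 11.9
Cheapest is Eskin–Wendle–Colne–Ravel at 9.5 min.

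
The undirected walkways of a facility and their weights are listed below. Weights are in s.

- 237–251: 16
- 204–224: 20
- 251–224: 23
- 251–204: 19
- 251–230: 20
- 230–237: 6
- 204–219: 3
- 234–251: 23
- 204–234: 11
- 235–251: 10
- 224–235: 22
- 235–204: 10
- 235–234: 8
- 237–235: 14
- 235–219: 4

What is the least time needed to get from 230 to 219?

Compare a few routes:
230–237–235–204–219: 6+14+10+3 = 33
230–251–235–219: 20+10+4 = 34
230–237–235–219: 6+14+4 = 24
Cheapest is 230–237–235–219 at 24 s.

24 s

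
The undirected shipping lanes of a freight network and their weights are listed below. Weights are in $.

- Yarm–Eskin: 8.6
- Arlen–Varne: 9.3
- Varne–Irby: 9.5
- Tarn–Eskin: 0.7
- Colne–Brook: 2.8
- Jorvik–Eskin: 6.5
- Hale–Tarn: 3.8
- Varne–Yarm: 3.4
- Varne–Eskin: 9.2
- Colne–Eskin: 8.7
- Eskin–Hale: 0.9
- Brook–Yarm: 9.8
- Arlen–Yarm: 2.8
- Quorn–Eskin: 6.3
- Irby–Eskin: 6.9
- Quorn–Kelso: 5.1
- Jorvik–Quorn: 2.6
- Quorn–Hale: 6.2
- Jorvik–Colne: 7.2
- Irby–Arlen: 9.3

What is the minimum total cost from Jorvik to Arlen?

Compare a few routes:
Jorvik → Quorn → Hale → Eskin → Yarm → Arlen: 2.6+6.2+0.9+8.6+2.8 = 21.1
Jorvik → Quorn → Eskin → Yarm → Arlen: 2.6+6.3+8.6+2.8 = 20.3
Jorvik → Eskin → Yarm → Arlen: 6.5+8.6+2.8 = 17.9
The minimum is $17.9 via Jorvik → Eskin → Yarm → Arlen.

$17.9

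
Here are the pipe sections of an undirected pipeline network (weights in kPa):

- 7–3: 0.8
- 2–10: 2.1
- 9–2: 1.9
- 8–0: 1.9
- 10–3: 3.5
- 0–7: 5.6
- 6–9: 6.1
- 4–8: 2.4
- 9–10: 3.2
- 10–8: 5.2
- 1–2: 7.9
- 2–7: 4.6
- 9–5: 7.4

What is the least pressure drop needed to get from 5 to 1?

Compare a few routes:
5 - 9 - 10 - 2 - 1: 7.4+3.2+2.1+7.9 = 20.6
5 - 9 - 2 - 1: 7.4+1.9+7.9 = 17.2
The minimum is 17.2 kPa via 5 - 9 - 2 - 1.

17.2 kPa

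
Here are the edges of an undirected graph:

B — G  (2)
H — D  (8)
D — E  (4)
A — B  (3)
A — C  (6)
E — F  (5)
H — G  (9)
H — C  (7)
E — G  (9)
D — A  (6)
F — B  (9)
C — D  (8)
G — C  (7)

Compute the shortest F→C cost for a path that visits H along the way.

Shortest F→H: F → E → D → H = 17
Shortest H→C: H → C = 7
Total via H: 17 + 7 = 24.

24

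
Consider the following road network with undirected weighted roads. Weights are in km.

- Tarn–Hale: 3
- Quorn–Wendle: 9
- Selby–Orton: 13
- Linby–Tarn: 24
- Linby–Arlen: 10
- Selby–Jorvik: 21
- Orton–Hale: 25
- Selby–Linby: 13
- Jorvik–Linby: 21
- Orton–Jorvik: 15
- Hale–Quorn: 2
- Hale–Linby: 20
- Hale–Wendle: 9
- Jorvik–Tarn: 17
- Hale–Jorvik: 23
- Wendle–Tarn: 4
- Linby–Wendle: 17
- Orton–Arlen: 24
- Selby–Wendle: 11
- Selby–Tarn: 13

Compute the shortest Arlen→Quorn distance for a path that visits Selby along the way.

41 km

Shortest Arlen→Selby: Arlen–Linby–Selby = 23
Shortest Selby→Quorn: Selby–Tarn–Hale–Quorn = 18
Total via Selby: 23 + 18 = 41 km.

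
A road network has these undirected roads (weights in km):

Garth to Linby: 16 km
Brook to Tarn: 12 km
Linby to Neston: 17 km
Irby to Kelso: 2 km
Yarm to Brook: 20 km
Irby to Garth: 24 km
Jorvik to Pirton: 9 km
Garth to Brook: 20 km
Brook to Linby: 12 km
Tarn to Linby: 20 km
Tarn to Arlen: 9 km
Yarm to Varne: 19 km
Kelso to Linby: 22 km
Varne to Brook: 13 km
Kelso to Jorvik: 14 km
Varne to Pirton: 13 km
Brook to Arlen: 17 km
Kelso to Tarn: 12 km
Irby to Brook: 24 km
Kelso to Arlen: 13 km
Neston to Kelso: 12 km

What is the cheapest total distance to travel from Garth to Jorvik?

40 km

Shortest distances from Garth:
Garth: 0
Linby: 16  (via Garth)
Brook: 20  (via Garth)
Irby: 24  (via Garth)
Kelso: 26  (via Irby)
Tarn: 32  (via Brook)
Neston: 33  (via Linby)
Varne: 33  (via Brook)
Arlen: 37  (via Brook)
Yarm: 40  (via Brook)
Jorvik: 40  (via Kelso)
Shortest route: Garth–Irby–Kelso–Jorvik = 40 km.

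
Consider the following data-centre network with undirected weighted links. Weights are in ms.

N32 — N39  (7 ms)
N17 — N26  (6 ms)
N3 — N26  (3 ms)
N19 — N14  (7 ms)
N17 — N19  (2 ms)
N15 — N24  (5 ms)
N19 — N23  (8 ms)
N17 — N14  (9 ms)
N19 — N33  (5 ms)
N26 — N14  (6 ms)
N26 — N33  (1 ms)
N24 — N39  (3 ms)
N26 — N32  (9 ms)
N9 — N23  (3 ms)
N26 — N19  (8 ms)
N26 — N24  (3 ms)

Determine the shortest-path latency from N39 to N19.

12 ms

Compare a few routes:
N39 - N24 - N26 - N19: 3+3+8 = 14
N39 - N24 - N26 - N33 - N19: 3+3+1+5 = 12
N39 - N24 - N26 - N17 - N19: 3+3+6+2 = 14
The minimum is 12 ms via N39 - N24 - N26 - N33 - N19.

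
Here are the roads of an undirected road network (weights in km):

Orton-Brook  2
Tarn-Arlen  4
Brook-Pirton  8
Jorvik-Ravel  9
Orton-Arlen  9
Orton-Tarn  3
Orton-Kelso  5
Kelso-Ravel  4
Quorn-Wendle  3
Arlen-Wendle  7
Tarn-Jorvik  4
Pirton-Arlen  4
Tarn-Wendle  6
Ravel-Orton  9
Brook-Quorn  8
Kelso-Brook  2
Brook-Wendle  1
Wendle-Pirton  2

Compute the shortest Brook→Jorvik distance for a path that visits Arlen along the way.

15 km

Best Brook to Arlen: Brook → Wendle → Pirton → Arlen costing 7
Best Arlen to Jorvik: Arlen → Tarn → Jorvik costing 8
Total via Arlen: 7 + 8 = 15 km.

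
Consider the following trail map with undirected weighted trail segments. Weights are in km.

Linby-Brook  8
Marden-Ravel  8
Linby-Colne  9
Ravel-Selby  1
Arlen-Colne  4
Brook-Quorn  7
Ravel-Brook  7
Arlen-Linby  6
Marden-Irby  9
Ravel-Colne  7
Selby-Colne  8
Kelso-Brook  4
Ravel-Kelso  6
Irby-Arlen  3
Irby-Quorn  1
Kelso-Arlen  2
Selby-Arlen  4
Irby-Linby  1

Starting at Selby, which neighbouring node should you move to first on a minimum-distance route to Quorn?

Candidate routes:
Selby → Arlen → Irby → Quorn: 4+3+1 = 8
Selby → Arlen → Linby → Irby → Quorn: 4+6+1+1 = 12
Cheapest is Selby → Arlen → Irby → Quorn at 8 km.
So from Selby the first move is to Arlen.

Arlen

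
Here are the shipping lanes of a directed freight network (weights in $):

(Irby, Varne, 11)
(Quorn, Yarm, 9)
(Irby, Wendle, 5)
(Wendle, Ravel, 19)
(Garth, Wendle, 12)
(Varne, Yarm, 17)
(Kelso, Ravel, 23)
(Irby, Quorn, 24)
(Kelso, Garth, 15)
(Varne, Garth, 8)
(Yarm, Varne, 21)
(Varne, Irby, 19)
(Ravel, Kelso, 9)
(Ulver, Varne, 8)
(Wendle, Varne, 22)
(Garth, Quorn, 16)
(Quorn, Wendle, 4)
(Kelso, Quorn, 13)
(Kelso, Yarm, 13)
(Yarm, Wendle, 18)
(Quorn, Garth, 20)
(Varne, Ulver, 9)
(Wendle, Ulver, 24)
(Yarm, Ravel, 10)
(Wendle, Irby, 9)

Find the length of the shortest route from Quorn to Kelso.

Candidate routes:
Quorn–Yarm–Ravel–Kelso: 9+10+9 = 28
Quorn–Garth–Wendle–Ravel–Kelso: 20+12+19+9 = 60
Quorn–Yarm–Wendle–Ravel–Kelso: 9+18+19+9 = 55
Quorn–Wendle–Ravel–Kelso: 4+19+9 = 32
The minimum is $28 via Quorn–Yarm–Ravel–Kelso.

$28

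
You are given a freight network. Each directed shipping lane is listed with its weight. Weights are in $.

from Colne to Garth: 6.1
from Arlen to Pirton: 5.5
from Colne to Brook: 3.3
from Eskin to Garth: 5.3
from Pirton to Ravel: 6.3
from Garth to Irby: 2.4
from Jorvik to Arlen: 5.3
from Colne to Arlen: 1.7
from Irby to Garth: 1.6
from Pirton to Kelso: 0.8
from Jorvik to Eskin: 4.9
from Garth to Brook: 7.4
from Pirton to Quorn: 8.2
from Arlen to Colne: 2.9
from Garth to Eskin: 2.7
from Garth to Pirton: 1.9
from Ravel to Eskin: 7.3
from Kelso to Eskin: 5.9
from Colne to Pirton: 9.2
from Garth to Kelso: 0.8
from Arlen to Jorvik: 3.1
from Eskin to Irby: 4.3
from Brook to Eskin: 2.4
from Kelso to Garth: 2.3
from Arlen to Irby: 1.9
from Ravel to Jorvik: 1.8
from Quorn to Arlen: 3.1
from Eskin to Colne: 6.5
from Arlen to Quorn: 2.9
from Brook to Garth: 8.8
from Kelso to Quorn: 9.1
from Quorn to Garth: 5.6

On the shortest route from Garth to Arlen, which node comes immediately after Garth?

Eskin

Candidate routes:
Garth → Eskin → Colne → Arlen: 2.7+6.5+1.7 = 10.9
Garth → Kelso → Quorn → Arlen: 0.8+9.1+3.1 = 13
Cheapest is Garth → Eskin → Colne → Arlen at $10.9.
So from Garth the first move is to Eskin.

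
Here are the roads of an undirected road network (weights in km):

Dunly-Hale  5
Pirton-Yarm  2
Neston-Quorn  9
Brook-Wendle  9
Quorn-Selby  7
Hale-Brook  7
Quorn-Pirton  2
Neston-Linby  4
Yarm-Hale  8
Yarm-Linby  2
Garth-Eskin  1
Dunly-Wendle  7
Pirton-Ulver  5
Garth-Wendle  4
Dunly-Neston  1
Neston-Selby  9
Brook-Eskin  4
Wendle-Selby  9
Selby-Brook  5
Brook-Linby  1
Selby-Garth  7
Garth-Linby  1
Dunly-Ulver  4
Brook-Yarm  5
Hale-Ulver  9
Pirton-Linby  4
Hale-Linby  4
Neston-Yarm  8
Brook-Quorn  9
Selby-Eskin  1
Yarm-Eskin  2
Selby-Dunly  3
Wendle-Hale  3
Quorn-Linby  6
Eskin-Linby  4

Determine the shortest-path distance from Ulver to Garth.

9 km

Enumerating some paths:
Ulver - Pirton - Yarm - Linby - Garth: 5+2+2+1 = 10
Ulver - Pirton - Yarm - Eskin - Garth: 5+2+2+1 = 10
Ulver - Dunly - Selby - Eskin - Garth: 4+3+1+1 = 9
Ulver - Pirton - Linby - Garth: 5+4+1 = 10
Cheapest is Ulver - Dunly - Selby - Eskin - Garth at 9 km.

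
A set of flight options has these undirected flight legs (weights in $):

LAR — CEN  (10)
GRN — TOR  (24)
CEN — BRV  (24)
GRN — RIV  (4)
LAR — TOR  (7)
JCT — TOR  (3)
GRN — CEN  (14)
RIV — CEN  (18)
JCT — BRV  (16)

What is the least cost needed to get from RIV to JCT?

Candidate routes:
RIV - GRN - TOR - JCT: 4+24+3 = 31
RIV - GRN - CEN - LAR - TOR - JCT: 4+14+10+7+3 = 38
RIV - CEN - LAR - TOR - JCT: 18+10+7+3 = 38
Cheapest is RIV - GRN - TOR - JCT at $31.

$31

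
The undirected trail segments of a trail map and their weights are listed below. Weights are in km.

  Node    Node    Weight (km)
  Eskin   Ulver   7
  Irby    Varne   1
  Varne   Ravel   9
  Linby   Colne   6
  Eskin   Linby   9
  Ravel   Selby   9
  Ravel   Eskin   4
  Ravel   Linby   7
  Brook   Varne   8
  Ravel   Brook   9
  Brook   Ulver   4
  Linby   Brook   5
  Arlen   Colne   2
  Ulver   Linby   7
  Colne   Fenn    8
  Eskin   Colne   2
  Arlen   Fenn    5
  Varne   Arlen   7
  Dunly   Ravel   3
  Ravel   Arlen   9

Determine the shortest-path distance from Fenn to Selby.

Settle nodes by increasing distance from Fenn:
Fenn: 0
Arlen: 5  (via Fenn)
Colne: 7  (via Arlen)
Eskin: 9  (via Colne)
Varne: 12  (via Arlen)
Linby: 13  (via Colne)
Ravel: 13  (via Eskin)
Irby: 13  (via Varne)
Ulver: 16  (via Eskin)
Dunly: 16  (via Ravel)
Brook: 18  (via Linby)
Selby: 22  (via Ravel)
Shortest route: Fenn–Arlen–Colne–Eskin–Ravel–Selby = 22 km.

22 km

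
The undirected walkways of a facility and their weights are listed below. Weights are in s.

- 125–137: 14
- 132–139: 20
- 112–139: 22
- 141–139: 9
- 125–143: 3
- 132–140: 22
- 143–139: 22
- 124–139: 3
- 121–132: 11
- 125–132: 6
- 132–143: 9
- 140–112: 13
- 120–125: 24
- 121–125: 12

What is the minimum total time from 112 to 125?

41 s

Enumerating some paths:
112 → 140 → 132 → 125: 13+22+6 = 41
112 → 139 → 143 → 125: 22+22+3 = 47
112 → 140 → 132 → 143 → 125: 13+22+9+3 = 47
112 → 139 → 132 → 125: 22+20+6 = 48
Cheapest is 112 → 140 → 132 → 125 at 41 s.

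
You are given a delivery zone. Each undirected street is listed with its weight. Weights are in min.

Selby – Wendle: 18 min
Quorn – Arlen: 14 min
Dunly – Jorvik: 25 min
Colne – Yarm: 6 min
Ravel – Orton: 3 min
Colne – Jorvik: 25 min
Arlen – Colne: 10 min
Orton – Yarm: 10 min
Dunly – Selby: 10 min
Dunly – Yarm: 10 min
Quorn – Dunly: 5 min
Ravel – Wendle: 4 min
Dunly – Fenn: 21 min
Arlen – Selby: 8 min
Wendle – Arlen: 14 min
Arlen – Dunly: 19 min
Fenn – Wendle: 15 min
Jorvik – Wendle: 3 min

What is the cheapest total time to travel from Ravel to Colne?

Enumerating some paths:
Ravel → Wendle → Selby → Arlen → Colne: 4+18+8+10 = 40
Ravel → Orton → Yarm → Colne: 3+10+6 = 19
Ravel → Wendle → Jorvik → Colne: 4+3+25 = 32
Ravel → Wendle → Arlen → Colne: 4+14+10 = 28
Cheapest is Ravel → Orton → Yarm → Colne at 19 min.

19 min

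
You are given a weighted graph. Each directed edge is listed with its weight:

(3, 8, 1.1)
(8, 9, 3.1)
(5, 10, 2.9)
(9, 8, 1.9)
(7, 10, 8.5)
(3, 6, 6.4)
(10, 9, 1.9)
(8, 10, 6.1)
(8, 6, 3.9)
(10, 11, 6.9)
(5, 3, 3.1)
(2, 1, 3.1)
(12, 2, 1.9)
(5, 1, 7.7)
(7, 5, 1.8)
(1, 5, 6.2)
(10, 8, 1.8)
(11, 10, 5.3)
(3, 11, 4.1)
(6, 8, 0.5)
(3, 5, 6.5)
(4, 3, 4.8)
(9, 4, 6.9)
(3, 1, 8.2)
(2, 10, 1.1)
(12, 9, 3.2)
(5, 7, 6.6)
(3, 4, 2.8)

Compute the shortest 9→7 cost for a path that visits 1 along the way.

Best 9 to 1: 9 → 4 → 3 → 1 costing 19.9
Best 1 to 7: 1 → 5 → 7 costing 12.8
Total via 1: 19.9 + 12.8 = 32.7.

32.7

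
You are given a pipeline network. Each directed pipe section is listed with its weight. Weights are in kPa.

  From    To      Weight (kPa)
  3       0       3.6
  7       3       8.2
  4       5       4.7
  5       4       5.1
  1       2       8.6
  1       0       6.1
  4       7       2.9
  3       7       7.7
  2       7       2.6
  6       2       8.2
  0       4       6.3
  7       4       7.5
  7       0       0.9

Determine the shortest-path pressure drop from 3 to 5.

Settle nodes by increasing distance from 3:
3: 0
0: 3.6  (via 3)
7: 7.7  (via 3)
4: 9.9  (via 0)
5: 14.6  (via 4)
Shortest route: 3–0–4–5 = 14.6 kPa.

14.6 kPa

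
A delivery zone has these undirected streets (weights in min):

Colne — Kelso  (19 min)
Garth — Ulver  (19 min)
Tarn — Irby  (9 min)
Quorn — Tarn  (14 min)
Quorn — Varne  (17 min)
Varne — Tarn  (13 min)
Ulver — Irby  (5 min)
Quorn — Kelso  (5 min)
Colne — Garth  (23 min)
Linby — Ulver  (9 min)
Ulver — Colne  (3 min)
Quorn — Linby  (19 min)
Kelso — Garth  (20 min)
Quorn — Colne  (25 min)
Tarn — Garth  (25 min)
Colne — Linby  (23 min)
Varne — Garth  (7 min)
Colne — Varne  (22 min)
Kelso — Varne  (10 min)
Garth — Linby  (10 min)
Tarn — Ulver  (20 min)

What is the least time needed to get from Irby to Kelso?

Compare a few routes:
Irby–Tarn–Quorn–Kelso: 9+14+5 = 28
Irby–Tarn–Varne–Kelso: 9+13+10 = 32
Irby–Ulver–Colne–Kelso: 5+3+19 = 27
Cheapest is Irby–Ulver–Colne–Kelso at 27 min.

27 min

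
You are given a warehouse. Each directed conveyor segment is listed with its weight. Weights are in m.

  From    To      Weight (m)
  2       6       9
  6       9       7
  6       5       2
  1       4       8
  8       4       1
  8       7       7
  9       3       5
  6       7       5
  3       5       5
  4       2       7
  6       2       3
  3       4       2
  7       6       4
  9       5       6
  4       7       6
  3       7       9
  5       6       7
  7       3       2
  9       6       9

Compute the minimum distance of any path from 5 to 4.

Compare a few routes:
5 → 6 → 7 → 3 → 4: 7+5+2+2 = 16
5 → 6 → 9 → 3 → 4: 7+7+5+2 = 21
Cheapest is 5 → 6 → 7 → 3 → 4 at 16 m.

16 m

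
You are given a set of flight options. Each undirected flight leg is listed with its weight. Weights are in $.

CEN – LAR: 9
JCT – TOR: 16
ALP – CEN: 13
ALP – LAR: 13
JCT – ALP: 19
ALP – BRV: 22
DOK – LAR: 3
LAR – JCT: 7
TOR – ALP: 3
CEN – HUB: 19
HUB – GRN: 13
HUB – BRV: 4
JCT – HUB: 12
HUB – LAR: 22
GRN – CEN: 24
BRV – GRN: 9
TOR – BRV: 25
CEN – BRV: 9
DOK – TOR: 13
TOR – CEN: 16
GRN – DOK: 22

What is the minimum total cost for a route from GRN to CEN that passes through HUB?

Best GRN to HUB: GRN–HUB costing 13
Shortest HUB→CEN: HUB–BRV–CEN = 13
Total via HUB: 13 + 13 = $26.

$26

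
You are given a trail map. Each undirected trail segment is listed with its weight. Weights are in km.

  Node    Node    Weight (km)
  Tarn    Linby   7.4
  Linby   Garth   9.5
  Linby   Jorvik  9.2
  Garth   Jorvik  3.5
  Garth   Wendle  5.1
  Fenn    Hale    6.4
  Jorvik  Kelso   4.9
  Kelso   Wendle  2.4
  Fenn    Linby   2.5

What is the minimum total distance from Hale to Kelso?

Shortest distances from Hale:
Hale: 0
Fenn: 6.4  (via Hale)
Linby: 8.9  (via Fenn)
Tarn: 16.3  (via Linby)
Jorvik: 18.1  (via Linby)
Garth: 18.4  (via Linby)
Kelso: 23  (via Jorvik)
Shortest route: Hale → Fenn → Linby → Jorvik → Kelso = 23 km.

23 km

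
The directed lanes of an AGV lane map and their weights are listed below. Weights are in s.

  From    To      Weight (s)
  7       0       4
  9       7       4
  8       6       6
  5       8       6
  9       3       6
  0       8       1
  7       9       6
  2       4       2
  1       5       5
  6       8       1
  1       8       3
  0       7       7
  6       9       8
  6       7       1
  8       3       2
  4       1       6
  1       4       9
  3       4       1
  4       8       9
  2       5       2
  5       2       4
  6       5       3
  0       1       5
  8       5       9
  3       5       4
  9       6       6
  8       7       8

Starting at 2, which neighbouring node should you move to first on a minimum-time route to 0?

5

Compare a few routes:
2–5–8–7–0: 2+6+8+4 = 20
2–5–8–6–7–0: 2+6+6+1+4 = 19
Cheapest is 2–5–8–6–7–0 at 19 s.
So from 2 the first move is to 5.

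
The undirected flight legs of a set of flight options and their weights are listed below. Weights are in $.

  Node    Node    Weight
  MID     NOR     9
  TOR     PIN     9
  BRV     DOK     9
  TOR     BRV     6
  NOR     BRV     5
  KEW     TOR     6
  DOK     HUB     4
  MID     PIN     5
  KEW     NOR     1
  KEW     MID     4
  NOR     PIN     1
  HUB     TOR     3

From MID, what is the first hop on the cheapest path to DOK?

KEW

Candidate routes:
MID - KEW - NOR - BRV - DOK: 4+1+5+9 = 19
MID - KEW - TOR - HUB - DOK: 4+6+3+4 = 17
The minimum is $17 via MID - KEW - TOR - HUB - DOK.
So from MID the first move is to KEW.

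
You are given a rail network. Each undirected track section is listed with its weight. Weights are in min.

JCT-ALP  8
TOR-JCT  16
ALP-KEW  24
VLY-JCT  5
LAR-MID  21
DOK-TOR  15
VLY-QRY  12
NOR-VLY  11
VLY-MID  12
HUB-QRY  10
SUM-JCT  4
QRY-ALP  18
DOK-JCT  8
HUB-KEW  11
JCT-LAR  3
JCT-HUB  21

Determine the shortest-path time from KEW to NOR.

44 min

Running Dijkstra from KEW:
KEW: 0
HUB: 11  (via KEW)
QRY: 21  (via HUB)
ALP: 24  (via KEW)
JCT: 32  (via HUB)
VLY: 33  (via QRY)
LAR: 35  (via JCT)
SUM: 36  (via JCT)
DOK: 40  (via JCT)
NOR: 44  (via VLY)
Shortest route: KEW → HUB → QRY → VLY → NOR = 44 min.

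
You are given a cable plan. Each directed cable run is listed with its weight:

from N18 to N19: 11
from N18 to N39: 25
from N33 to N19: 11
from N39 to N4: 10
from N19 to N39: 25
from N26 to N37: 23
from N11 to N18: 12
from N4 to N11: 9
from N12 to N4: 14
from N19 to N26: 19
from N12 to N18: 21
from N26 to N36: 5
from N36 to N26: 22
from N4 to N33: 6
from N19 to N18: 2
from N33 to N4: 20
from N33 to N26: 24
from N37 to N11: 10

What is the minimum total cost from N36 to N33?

108

Compare a few routes:
N36 → N26 → N37 → N11 → N18 → N39 → N4 → N33: 22+23+10+12+25+10+6 = 108
N36 → N26 → N37 → N11 → N18 → N19 → N39 → N4 → N33: 22+23+10+12+11+25+10+6 = 119
Cheapest is N36 → N26 → N37 → N11 → N18 → N39 → N4 → N33 at 108.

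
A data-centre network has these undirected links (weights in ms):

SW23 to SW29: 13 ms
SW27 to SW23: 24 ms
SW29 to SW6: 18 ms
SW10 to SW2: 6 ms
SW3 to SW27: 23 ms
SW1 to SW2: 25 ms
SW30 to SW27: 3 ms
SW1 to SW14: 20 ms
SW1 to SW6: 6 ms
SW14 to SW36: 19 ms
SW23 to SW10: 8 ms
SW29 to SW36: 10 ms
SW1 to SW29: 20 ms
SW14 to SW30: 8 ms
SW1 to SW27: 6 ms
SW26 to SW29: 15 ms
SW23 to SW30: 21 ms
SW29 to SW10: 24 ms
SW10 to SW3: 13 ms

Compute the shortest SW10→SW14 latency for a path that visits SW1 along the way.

48 ms

Shortest SW10→SW1: SW10 → SW2 → SW1 = 31
Shortest SW1→SW14: SW1 → SW27 → SW30 → SW14 = 17
Total via SW1: 31 + 17 = 48 ms.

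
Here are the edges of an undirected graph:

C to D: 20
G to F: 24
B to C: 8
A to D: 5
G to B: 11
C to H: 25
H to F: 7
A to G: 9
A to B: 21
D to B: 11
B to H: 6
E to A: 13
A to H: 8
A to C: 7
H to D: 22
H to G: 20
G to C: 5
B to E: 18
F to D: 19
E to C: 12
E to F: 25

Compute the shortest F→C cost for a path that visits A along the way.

Best F to A: F–H–A costing 15
Shortest A→C: A–C = 7
Total via A: 15 + 7 = 22.

22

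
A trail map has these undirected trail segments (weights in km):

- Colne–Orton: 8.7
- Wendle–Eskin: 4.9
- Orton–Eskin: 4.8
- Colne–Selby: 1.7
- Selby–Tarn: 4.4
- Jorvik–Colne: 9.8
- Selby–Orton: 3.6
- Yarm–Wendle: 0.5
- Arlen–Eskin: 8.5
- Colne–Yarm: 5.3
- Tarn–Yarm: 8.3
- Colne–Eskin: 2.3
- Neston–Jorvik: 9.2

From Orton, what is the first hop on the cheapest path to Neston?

Selby

Compare a few routes:
Orton–Eskin–Colne–Jorvik–Neston: 4.8+2.3+9.8+9.2 = 26.1
Orton–Selby–Colne–Jorvik–Neston: 3.6+1.7+9.8+9.2 = 24.3
Cheapest is Orton–Selby–Colne–Jorvik–Neston at 24.3 km.
So from Orton the first move is to Selby.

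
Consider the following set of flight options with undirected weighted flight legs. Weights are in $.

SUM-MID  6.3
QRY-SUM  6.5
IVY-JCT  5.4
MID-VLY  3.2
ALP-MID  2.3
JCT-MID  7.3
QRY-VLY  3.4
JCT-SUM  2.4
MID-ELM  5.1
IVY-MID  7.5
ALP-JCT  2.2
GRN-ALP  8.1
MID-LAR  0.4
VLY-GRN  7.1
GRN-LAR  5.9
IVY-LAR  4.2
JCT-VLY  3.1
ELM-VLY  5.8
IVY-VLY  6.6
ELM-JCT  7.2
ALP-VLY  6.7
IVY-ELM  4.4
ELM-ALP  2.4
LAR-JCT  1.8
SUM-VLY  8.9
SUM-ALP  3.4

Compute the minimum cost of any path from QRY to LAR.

Shortest distances from QRY:
QRY: 0
VLY: 3.4  (via QRY)
SUM: 6.5  (via QRY)
JCT: 6.5  (via VLY)
MID: 6.6  (via VLY)
LAR: 7  (via MID)
Shortest route: QRY → VLY → MID → LAR = $7.

$7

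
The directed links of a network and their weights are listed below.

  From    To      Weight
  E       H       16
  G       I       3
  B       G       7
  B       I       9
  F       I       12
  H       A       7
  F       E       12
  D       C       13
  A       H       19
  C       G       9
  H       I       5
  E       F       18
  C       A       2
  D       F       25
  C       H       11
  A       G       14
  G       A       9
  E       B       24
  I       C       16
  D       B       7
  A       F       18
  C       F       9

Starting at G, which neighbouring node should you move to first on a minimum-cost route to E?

Enumerating some paths:
G - A - F - E: 9+18+12 = 39
G - I - C - F - E: 3+16+9+12 = 40
Cheapest is G - A - F - E at 39.
So from G the first move is to A.

A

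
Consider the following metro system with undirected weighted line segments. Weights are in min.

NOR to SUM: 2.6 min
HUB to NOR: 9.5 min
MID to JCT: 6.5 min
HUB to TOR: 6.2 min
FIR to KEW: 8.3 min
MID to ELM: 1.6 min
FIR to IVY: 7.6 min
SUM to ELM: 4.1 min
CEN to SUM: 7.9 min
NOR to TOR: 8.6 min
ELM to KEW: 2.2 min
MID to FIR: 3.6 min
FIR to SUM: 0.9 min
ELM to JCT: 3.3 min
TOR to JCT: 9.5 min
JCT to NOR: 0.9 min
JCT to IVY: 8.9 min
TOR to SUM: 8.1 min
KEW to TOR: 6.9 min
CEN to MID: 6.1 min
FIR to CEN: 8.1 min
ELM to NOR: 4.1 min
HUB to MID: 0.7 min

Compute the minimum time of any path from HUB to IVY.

Compare a few routes:
HUB → MID → ELM → JCT → IVY: 0.7+1.6+3.3+8.9 = 14.5
HUB → MID → ELM → SUM → FIR → IVY: 0.7+1.6+4.1+0.9+7.6 = 14.9
HUB → MID → FIR → IVY: 0.7+3.6+7.6 = 11.9
The minimum is 11.9 min via HUB → MID → FIR → IVY.

11.9 min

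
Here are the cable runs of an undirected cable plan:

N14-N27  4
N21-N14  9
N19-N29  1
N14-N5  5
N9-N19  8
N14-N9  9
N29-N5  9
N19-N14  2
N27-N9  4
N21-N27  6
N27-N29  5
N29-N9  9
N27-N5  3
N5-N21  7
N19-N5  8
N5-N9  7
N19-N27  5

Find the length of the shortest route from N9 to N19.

Settle nodes by increasing distance from N9:
N9: 0
N27: 4  (via N9)
N5: 7  (via N9)
N14: 8  (via N27)
N19: 8  (via N9)
Shortest route: N9 → N19 = 8.

8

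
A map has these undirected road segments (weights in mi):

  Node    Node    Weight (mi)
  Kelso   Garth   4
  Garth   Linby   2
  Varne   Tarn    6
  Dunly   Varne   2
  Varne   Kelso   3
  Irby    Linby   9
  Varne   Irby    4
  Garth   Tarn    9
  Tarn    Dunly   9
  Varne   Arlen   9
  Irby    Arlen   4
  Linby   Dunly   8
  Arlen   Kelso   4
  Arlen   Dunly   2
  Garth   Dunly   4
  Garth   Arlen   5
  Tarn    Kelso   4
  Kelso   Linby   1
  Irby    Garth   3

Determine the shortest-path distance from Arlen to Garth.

5 mi

Shortest distances from Arlen:
Arlen: 0
Dunly: 2  (via Arlen)
Irby: 4  (via Arlen)
Kelso: 4  (via Arlen)
Varne: 4  (via Dunly)
Garth: 5  (via Arlen)
Shortest route: Arlen → Garth = 5 mi.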